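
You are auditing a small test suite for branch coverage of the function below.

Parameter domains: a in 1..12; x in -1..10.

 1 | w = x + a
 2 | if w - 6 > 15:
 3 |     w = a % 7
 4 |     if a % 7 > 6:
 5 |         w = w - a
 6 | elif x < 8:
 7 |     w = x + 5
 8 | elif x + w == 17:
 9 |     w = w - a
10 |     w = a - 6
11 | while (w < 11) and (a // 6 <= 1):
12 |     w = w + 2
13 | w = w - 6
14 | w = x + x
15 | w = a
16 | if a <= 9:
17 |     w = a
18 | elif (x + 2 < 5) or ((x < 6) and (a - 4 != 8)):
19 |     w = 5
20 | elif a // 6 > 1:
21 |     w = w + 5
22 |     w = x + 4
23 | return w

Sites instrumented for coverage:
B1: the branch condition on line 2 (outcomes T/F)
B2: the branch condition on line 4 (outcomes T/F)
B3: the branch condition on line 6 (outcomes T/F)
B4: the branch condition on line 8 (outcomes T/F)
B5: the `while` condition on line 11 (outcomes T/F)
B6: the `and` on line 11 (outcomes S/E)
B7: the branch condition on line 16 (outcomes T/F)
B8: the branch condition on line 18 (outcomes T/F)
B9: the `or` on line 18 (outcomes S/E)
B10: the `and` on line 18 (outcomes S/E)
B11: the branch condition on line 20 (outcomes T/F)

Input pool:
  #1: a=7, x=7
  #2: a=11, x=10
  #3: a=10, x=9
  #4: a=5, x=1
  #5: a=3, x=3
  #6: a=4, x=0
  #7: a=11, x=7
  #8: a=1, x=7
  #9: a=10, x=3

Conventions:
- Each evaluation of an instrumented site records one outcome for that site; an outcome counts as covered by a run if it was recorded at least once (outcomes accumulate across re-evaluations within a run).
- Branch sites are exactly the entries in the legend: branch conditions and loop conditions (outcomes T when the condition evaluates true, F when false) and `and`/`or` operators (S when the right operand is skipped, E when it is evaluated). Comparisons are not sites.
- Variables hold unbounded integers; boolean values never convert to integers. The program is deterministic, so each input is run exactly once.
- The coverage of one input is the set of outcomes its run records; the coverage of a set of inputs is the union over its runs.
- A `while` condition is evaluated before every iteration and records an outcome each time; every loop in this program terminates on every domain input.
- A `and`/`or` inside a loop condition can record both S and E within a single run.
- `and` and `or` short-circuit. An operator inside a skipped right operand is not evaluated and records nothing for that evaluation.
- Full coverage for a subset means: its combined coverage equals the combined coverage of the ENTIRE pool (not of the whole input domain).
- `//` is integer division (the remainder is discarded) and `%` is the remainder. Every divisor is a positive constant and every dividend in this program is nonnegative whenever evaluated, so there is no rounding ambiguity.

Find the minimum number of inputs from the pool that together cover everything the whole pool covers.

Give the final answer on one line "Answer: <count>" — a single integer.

input #1 (a=7, x=7): covers B1=F, B3=T, B5=F, B6=S, B7=T
input #2 (a=11, x=10): covers B1=F, B3=F, B4=F, B5=F, B6=S, B7=F, B8=F, B9=E, B10=S, B11=F
input #3 (a=10, x=9): covers B1=F, B3=F, B4=F, B5=F, B6=S, B7=F, B8=F, B9=E, B10=S, B11=F
input #4 (a=5, x=1): covers B1=F, B3=T, B5=T, B5=F, B6=S, B6=E, B7=T
input #5 (a=3, x=3): covers B1=F, B3=T, B5=T, B5=F, B6=S, B6=E, B7=T
input #6 (a=4, x=0): covers B1=F, B3=T, B5=T, B5=F, B6=S, B6=E, B7=T
input #7 (a=11, x=7): covers B1=F, B3=T, B5=F, B6=S, B7=F, B8=F, B9=E, B10=S, B11=F
input #8 (a=1, x=7): covers B1=F, B3=T, B5=F, B6=S, B7=T
input #9 (a=10, x=3): covers B1=F, B3=T, B5=T, B5=F, B6=S, B6=E, B7=F, B8=T, B9=E, B10=E
together the pool reaches 16 outcomes: B1=F, B3=T, B3=F, B4=F, B5=T, B5=F, B6=S, B6=E, B7=T, B7=F, B8=T, B8=F, B9=E, B10=S, B10=E, B11=F
no size-1 subset reaches all 16 outcomes (best union: 10/16)
no size-2 subset reaches all 16 outcomes (best union: 15/16)
the canonical winner is {1, 2, 9}: size 3, full 16-outcome coverage, earliest index list among size-3 covers

Answer: 3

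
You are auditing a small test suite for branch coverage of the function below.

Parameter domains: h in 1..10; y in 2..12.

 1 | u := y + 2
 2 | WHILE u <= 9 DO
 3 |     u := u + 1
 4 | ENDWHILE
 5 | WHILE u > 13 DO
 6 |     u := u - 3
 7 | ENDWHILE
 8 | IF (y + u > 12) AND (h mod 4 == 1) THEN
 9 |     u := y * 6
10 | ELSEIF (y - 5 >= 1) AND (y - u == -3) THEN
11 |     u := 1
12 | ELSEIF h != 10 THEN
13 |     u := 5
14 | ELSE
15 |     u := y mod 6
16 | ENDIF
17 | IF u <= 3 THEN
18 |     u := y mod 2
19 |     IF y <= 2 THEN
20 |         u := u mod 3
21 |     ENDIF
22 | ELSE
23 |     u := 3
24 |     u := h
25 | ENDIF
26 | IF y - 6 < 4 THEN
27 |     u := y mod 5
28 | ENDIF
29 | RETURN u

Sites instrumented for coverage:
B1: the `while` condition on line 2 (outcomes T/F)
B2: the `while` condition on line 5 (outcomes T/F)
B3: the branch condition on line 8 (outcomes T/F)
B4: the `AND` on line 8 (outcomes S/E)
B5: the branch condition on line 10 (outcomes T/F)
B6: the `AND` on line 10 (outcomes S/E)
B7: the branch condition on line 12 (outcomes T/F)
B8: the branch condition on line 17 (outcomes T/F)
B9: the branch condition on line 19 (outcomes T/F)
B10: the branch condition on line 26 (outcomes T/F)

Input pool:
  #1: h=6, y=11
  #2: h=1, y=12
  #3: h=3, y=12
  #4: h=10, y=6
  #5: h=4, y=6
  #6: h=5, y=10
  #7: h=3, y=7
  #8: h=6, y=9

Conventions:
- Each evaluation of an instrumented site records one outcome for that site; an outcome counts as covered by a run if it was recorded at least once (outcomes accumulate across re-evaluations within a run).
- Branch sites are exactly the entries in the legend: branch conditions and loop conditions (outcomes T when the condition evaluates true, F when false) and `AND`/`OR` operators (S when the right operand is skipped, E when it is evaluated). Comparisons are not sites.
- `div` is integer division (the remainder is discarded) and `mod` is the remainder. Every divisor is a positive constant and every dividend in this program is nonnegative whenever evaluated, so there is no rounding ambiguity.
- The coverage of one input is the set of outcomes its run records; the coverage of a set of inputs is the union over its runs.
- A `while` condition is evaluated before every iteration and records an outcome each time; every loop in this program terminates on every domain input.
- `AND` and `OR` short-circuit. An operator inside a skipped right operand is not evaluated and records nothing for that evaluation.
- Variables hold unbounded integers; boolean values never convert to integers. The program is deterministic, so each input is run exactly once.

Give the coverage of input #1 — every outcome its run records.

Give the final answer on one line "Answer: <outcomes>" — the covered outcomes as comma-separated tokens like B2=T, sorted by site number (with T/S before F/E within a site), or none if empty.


Event log for input #1 (h=6, y=11):
  B1->F, B2->F, B4->E, B3->F, B6->E, B5->F, B7->T, B8->F, B10->F
collecting distinct outcomes: B1=F, B2=F, B3=F, B4=E, B5=F, B6=E, B7=T, B8=F, B10=F
Answer: B1=F, B2=F, B3=F, B4=E, B5=F, B6=E, B7=T, B8=F, B10=F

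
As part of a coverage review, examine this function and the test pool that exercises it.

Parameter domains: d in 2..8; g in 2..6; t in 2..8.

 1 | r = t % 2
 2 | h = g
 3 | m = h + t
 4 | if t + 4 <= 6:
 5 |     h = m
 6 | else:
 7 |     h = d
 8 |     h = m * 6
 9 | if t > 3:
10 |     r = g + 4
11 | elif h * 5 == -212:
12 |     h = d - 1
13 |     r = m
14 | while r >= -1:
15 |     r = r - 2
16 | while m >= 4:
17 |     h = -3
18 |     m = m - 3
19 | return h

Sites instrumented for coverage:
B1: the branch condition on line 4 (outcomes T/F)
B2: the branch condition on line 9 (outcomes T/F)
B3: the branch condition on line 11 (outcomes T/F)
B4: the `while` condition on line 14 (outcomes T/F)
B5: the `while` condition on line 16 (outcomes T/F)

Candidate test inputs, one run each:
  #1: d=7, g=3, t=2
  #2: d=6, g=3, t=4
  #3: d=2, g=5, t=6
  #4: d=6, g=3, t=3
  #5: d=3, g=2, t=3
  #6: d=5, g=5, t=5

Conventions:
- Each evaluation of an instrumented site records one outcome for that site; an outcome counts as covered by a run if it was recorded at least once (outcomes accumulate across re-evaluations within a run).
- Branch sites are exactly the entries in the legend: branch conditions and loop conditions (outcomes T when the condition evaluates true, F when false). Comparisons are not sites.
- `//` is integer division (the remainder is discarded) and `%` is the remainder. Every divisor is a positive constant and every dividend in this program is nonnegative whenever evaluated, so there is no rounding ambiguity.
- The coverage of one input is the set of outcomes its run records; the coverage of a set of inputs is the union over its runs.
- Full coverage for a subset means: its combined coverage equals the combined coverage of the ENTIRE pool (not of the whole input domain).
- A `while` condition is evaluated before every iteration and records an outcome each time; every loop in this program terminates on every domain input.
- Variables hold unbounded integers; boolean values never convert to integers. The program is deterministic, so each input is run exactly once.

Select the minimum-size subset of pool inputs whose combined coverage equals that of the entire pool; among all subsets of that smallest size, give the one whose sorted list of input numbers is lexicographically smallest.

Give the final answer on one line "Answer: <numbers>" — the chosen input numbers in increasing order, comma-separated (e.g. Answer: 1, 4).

run #1 (d=7, g=3, t=2) records B1=T, B2=F, B3=F, B4=T, B4=F, B5=T, B5=F
run #2 (d=6, g=3, t=4) records B1=F, B2=T, B4=T, B4=F, B5=T, B5=F
run #3 (d=2, g=5, t=6) records B1=F, B2=T, B4=T, B4=F, B5=T, B5=F
run #4 (d=6, g=3, t=3) records B1=F, B2=F, B3=F, B4=T, B4=F, B5=T, B5=F
run #5 (d=3, g=2, t=3) records B1=F, B2=F, B3=F, B4=T, B4=F, B5=T, B5=F
run #6 (d=5, g=5, t=5) records B1=F, B2=T, B4=T, B4=F, B5=T, B5=F
pool-wide coverage (9 outcomes): B1=T, B1=F, B2=T, B2=F, B3=F, B4=T, B4=F, B5=T, B5=F
size 1 is not enough: best union over all size-1 subsets is 7/9
at size 2, {1, 2} reaches all 9 outcomes; every lexicographically earlier size-2 subset fails

Answer: 1, 2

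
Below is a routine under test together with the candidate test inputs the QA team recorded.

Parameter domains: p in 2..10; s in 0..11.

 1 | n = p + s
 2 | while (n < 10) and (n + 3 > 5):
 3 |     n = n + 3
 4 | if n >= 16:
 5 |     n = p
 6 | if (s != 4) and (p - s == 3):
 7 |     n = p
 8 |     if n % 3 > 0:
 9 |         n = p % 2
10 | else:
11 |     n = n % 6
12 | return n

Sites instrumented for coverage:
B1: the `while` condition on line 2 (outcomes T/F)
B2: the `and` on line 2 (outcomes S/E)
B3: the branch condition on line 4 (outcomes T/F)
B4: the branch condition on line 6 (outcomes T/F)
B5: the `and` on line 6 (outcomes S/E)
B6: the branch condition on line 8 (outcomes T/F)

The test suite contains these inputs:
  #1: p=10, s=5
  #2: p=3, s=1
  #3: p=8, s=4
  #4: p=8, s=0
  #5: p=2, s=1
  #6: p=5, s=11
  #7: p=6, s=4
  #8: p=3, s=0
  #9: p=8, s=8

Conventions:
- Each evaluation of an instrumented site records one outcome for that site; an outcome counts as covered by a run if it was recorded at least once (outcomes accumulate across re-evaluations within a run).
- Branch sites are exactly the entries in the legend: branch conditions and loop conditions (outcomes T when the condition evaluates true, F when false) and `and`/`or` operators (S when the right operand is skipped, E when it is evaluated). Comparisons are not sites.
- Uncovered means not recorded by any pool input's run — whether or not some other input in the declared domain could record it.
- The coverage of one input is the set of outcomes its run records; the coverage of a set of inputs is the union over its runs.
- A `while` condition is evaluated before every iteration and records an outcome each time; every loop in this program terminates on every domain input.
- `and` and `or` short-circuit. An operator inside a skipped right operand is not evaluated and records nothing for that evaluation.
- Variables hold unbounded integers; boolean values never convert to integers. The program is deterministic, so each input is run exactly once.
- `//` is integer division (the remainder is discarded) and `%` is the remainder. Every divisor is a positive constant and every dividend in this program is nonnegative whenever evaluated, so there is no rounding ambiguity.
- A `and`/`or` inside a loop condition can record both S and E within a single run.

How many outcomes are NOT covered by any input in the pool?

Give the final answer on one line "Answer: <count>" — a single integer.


input #1 (p=10, s=5): covers B1=F, B2=S, B3=F, B4=F, B5=E
input #2 (p=3, s=1): covers B1=T, B1=F, B2=S, B2=E, B3=F, B4=F, B5=E
input #3 (p=8, s=4): covers B1=F, B2=S, B3=F, B4=F, B5=S
input #4 (p=8, s=0): covers B1=T, B1=F, B2=S, B2=E, B3=F, B4=F, B5=E
input #5 (p=2, s=1): covers B1=T, B1=F, B2=S, B2=E, B3=F, B4=F, B5=E
input #6 (p=5, s=11): covers B1=F, B2=S, B3=T, B4=F, B5=E
input #7 (p=6, s=4): covers B1=F, B2=S, B3=F, B4=F, B5=S
input #8 (p=3, s=0): covers B1=T, B1=F, B2=S, B2=E, B3=F, B4=T, B5=E, B6=F
input #9 (p=8, s=8): covers B1=F, B2=S, B3=T, B4=F, B5=E
union over the pool: B1=T, B1=F, B2=S, B2=E, B3=T, B3=F, B4=T, B4=F, B5=S, B5=E, B6=F
uncovered (1 of 12): B6=T
Answer: 1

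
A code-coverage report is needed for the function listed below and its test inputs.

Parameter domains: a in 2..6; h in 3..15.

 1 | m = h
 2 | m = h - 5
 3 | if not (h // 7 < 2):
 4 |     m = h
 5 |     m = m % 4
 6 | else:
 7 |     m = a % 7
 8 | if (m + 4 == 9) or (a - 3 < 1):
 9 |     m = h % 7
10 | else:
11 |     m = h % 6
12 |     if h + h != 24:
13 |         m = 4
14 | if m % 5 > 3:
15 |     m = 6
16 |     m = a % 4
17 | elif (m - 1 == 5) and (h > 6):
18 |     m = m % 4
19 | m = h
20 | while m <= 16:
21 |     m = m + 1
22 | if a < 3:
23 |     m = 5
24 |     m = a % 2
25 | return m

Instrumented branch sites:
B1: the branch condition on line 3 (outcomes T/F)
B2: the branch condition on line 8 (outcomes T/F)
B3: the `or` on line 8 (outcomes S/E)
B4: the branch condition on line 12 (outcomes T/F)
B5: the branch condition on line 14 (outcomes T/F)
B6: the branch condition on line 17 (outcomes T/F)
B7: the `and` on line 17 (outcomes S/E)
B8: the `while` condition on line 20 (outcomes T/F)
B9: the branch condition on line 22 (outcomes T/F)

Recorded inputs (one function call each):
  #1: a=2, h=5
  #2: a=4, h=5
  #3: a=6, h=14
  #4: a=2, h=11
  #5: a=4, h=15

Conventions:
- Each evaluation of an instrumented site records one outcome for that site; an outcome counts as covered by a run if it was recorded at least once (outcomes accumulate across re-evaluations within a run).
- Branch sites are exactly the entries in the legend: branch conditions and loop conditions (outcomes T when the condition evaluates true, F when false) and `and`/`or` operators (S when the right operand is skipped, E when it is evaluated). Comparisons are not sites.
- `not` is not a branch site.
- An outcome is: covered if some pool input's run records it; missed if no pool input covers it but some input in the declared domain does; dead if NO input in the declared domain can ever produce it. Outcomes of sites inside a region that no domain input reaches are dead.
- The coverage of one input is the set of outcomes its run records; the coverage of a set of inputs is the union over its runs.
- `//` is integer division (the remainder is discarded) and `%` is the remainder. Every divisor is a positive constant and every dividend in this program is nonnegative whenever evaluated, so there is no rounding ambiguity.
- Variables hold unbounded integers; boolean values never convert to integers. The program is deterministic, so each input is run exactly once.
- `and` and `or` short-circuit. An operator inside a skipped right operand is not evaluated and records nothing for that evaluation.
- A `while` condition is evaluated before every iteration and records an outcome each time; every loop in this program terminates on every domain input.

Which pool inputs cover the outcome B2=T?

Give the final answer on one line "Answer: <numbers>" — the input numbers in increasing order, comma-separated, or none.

input #1 (a=2, h=5): produces B2=T
input #2 (a=4, h=5): does not produce B2=T
input #3 (a=6, h=14): does not produce B2=T
input #4 (a=2, h=11): produces B2=T
input #5 (a=4, h=15): does not produce B2=T

Answer: 1, 4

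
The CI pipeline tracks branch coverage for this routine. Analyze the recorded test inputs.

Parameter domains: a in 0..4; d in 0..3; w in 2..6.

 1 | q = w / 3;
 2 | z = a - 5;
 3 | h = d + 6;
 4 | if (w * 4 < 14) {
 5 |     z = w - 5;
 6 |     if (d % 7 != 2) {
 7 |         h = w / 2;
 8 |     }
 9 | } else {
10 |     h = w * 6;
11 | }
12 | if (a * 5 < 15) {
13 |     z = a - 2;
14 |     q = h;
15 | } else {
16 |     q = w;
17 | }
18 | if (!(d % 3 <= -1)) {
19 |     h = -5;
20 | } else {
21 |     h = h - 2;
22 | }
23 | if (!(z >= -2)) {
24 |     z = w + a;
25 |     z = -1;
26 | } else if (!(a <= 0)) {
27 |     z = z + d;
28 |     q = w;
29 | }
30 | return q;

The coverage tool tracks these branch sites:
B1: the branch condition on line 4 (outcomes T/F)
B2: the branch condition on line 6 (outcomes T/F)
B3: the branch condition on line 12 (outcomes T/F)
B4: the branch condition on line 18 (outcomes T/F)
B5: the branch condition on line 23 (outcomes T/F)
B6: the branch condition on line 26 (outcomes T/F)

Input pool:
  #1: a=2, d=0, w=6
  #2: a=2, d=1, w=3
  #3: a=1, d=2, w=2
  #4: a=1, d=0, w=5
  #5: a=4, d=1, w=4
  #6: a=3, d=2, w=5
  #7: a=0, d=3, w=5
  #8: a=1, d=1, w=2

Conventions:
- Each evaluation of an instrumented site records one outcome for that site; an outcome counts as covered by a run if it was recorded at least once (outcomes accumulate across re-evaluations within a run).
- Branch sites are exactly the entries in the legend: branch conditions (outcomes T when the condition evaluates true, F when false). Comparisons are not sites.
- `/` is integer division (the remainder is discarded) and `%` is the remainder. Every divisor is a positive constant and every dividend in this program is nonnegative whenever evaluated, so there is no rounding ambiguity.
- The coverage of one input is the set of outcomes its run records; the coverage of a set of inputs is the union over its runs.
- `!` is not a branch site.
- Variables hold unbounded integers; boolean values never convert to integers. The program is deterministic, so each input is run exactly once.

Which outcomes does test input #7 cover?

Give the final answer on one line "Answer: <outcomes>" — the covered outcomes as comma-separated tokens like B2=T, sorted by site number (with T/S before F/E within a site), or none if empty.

Simulating input #7 (a=0, d=3, w=5) step by step:
  B1->F, B3->T, B4->T, B5->F, B6->F
as a set, this run covers: B1=F, B3=T, B4=T, B5=F, B6=F

Answer: B1=F, B3=T, B4=T, B5=F, B6=F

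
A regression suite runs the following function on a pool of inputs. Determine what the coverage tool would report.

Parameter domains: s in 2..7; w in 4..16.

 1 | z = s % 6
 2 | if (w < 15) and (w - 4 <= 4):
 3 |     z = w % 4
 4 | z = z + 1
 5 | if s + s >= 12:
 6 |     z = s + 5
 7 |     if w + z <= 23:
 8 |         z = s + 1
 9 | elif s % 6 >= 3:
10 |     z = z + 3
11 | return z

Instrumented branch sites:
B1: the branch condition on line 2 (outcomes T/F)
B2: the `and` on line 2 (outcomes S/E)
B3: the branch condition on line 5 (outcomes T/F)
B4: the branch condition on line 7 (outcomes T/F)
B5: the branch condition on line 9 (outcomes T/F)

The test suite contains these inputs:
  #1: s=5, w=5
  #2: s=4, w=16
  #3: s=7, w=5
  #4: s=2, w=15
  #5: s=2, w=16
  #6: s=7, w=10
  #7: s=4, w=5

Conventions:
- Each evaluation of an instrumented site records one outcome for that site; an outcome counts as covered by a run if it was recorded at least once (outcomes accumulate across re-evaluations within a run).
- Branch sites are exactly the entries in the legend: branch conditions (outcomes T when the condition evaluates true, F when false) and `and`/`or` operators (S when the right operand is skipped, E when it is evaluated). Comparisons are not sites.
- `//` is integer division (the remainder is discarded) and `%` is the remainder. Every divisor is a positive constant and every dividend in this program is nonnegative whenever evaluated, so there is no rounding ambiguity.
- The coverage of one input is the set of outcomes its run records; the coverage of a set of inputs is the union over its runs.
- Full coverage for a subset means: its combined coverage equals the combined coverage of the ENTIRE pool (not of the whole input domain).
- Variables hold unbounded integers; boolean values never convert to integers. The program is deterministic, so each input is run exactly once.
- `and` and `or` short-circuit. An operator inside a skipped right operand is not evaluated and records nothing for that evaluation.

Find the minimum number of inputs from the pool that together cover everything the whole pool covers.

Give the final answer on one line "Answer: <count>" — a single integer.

test 1 (s=5, w=5) hits B1=T, B2=E, B3=F, B5=T
test 2 (s=4, w=16) hits B1=F, B2=S, B3=F, B5=T
test 3 (s=7, w=5) hits B1=T, B2=E, B3=T, B4=T
test 4 (s=2, w=15) hits B1=F, B2=S, B3=F, B5=F
test 5 (s=2, w=16) hits B1=F, B2=S, B3=F, B5=F
test 6 (s=7, w=10) hits B1=F, B2=E, B3=T, B4=T
test 7 (s=4, w=5) hits B1=T, B2=E, B3=F, B5=T
union over all inputs: B1=T, B1=F, B2=S, B2=E, B3=T, B3=F, B4=T, B5=T, B5=F (9 outcomes)
checked all size-1 subsets: none covers 9 outcomes (max 4/9)
checked all size-2 subsets: none covers 9 outcomes (max 8/9)
at size 3, {1, 3, 4} reaches all 9 outcomes; every lexicographically earlier size-3 subset fails

Answer: 3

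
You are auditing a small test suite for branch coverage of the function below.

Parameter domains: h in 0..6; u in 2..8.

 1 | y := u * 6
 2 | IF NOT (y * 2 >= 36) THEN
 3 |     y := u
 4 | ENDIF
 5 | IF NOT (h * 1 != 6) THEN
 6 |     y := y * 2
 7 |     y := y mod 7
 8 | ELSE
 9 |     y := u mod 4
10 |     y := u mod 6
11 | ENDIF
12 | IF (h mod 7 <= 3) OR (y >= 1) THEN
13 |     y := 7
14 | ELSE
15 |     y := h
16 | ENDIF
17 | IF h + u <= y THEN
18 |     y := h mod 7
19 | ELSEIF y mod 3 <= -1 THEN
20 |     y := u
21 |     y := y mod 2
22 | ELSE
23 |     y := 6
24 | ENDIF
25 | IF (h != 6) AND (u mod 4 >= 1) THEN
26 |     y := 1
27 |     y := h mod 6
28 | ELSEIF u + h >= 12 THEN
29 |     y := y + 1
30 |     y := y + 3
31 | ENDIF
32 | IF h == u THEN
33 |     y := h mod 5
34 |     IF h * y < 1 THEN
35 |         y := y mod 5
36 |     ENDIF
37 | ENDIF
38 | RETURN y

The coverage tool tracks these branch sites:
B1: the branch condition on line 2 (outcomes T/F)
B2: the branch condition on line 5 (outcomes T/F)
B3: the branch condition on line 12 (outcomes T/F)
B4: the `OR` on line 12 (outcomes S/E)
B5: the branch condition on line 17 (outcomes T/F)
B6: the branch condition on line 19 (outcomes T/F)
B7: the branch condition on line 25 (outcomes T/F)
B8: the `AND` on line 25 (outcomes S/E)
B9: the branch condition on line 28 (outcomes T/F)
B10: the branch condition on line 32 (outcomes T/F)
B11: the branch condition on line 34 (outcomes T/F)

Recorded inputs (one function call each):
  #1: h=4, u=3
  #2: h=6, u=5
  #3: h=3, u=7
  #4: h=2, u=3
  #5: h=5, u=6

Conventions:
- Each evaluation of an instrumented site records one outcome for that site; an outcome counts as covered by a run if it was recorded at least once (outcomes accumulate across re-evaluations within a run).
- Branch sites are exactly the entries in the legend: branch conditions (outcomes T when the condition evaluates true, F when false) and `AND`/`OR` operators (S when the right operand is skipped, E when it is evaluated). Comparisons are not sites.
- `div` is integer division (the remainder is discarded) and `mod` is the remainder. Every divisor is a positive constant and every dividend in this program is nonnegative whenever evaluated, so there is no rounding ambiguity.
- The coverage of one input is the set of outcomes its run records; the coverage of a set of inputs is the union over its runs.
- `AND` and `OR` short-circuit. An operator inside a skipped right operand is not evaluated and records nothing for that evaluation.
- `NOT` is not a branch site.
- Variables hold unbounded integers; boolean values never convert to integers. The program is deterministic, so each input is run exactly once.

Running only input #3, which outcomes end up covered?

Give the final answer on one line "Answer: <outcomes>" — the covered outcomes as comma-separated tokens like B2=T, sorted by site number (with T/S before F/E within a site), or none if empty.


Event log for input #3 (h=3, u=7):
  B1->F, B2->F, B4->S, B3->T, B5->F, B6->F, B8->E, B7->T, B10->F
distinct outcomes covered: B1=F, B2=F, B3=T, B4=S, B5=F, B6=F, B7=T, B8=E, B10=F
Answer: B1=F, B2=F, B3=T, B4=S, B5=F, B6=F, B7=T, B8=E, B10=F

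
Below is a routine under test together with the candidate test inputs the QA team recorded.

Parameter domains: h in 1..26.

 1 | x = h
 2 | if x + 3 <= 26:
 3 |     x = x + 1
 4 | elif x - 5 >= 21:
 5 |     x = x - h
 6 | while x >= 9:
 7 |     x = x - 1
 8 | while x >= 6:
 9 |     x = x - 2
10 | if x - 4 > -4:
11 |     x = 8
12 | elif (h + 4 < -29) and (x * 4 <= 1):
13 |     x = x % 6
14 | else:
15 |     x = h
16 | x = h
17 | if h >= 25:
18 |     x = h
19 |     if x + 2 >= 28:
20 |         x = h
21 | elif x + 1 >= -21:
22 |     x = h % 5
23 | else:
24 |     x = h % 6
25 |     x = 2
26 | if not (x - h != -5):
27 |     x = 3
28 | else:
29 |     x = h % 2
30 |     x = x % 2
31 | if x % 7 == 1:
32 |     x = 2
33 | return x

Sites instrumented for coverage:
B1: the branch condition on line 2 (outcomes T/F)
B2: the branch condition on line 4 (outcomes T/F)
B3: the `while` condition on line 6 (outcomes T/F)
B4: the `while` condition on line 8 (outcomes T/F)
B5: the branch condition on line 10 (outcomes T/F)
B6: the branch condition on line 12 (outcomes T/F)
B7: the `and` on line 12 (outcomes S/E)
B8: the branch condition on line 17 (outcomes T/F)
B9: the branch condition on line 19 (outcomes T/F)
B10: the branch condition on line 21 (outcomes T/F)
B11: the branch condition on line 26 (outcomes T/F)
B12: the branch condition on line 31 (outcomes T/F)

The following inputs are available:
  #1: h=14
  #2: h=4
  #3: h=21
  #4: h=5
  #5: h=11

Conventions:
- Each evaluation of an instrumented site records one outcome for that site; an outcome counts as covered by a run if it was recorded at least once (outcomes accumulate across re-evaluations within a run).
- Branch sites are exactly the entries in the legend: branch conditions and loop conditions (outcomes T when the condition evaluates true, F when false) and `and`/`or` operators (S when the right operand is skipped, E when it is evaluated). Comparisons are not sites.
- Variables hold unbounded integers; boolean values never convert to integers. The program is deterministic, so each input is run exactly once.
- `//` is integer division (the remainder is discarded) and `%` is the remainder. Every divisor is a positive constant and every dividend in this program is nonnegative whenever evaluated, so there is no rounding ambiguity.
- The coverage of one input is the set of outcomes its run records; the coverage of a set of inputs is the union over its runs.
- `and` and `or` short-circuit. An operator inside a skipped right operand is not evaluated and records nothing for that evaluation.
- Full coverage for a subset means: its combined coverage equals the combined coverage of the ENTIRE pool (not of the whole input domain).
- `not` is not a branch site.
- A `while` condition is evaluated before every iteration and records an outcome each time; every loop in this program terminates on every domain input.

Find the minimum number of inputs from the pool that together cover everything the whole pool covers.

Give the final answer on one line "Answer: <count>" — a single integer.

run #1 (h=14) records B1=T, B3=T, B3=F, B4=T, B4=F, B5=T, B8=F, B10=T, B11=F, B12=F
run #2 (h=4) records B1=T, B3=F, B4=F, B5=T, B8=F, B10=T, B11=F, B12=F
run #3 (h=21) records B1=T, B3=T, B3=F, B4=T, B4=F, B5=T, B8=F, B10=T, B11=F, B12=T
run #4 (h=5) records B1=T, B3=F, B4=T, B4=F, B5=T, B8=F, B10=T, B11=T, B12=F
run #5 (h=11) records B1=T, B3=T, B3=F, B4=T, B4=F, B5=T, B8=F, B10=T, B11=F, B12=T
the full pool covers 12 outcomes: B1=T, B3=T, B3=F, B4=T, B4=F, B5=T, B8=F, B10=T, B11=T, B11=F, B12=T, B12=F
checked all size-1 subsets: none covers 12 outcomes (max 10/12)
at size 2, {3, 4} reaches all 12 outcomes; every lexicographically earlier size-2 subset fails

Answer: 2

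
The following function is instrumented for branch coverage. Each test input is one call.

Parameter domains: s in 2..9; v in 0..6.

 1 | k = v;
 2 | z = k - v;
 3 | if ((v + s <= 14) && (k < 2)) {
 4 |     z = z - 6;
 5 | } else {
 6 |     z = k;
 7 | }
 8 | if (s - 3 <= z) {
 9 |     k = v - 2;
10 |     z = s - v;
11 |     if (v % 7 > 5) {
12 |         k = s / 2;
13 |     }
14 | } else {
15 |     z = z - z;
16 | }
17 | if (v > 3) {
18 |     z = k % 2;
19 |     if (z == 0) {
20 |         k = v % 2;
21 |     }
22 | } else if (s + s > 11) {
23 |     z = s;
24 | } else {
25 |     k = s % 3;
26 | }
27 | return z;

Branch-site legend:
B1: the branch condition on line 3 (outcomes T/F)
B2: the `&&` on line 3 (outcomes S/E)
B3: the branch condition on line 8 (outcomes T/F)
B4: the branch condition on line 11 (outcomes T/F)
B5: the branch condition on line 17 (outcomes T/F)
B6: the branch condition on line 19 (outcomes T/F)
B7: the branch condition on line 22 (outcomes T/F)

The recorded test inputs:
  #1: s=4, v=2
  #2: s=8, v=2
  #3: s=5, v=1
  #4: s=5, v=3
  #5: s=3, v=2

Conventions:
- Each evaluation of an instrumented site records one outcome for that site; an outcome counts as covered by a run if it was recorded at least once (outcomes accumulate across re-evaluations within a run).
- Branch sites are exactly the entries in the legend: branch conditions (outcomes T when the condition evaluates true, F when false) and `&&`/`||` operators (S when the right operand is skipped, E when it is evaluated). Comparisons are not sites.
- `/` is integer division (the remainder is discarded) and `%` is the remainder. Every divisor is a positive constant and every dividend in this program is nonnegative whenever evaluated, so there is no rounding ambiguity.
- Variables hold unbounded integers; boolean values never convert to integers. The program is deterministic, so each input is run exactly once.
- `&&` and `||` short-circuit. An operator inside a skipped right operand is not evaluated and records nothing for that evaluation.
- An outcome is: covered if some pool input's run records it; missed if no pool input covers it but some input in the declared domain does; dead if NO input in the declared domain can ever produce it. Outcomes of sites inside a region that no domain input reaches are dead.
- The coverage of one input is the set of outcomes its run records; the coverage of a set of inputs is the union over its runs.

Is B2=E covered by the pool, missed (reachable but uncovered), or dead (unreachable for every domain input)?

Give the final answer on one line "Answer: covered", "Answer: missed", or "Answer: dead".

B2=E is recorded by pool input(s) 1, 2, 3, 4, 5 -> covered

Answer: covered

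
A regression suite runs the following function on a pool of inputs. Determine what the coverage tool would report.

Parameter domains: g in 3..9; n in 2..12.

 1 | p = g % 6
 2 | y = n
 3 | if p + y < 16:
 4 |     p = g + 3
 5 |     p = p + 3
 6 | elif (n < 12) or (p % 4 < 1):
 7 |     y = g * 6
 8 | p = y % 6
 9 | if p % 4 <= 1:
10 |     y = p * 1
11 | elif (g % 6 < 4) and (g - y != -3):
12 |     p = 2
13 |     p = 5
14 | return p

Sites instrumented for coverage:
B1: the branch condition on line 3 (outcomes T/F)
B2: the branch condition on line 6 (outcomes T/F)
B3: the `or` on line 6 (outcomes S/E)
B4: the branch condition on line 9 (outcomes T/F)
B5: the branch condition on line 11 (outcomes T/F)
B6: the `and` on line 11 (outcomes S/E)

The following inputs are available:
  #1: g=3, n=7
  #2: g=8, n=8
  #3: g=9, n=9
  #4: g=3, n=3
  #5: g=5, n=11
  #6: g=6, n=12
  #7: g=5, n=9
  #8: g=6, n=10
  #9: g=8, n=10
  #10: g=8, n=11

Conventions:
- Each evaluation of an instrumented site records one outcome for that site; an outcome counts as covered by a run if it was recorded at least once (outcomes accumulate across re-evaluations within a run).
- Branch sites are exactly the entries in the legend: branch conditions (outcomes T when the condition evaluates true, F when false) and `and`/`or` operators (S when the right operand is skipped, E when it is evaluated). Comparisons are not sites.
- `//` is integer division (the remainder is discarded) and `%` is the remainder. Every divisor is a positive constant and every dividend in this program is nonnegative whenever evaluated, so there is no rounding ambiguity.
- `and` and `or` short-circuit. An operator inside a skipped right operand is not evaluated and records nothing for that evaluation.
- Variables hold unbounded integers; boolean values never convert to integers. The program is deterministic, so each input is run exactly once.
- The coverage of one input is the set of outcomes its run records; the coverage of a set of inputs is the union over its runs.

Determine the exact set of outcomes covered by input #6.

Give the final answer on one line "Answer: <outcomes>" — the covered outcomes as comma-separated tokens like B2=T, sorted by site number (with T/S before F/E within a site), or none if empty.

Tracing the run of input #6 (g=6, n=12):
  B1->T, B4->T
deduplicating events, the covered set is: B1=T, B4=T

Answer: B1=T, B4=T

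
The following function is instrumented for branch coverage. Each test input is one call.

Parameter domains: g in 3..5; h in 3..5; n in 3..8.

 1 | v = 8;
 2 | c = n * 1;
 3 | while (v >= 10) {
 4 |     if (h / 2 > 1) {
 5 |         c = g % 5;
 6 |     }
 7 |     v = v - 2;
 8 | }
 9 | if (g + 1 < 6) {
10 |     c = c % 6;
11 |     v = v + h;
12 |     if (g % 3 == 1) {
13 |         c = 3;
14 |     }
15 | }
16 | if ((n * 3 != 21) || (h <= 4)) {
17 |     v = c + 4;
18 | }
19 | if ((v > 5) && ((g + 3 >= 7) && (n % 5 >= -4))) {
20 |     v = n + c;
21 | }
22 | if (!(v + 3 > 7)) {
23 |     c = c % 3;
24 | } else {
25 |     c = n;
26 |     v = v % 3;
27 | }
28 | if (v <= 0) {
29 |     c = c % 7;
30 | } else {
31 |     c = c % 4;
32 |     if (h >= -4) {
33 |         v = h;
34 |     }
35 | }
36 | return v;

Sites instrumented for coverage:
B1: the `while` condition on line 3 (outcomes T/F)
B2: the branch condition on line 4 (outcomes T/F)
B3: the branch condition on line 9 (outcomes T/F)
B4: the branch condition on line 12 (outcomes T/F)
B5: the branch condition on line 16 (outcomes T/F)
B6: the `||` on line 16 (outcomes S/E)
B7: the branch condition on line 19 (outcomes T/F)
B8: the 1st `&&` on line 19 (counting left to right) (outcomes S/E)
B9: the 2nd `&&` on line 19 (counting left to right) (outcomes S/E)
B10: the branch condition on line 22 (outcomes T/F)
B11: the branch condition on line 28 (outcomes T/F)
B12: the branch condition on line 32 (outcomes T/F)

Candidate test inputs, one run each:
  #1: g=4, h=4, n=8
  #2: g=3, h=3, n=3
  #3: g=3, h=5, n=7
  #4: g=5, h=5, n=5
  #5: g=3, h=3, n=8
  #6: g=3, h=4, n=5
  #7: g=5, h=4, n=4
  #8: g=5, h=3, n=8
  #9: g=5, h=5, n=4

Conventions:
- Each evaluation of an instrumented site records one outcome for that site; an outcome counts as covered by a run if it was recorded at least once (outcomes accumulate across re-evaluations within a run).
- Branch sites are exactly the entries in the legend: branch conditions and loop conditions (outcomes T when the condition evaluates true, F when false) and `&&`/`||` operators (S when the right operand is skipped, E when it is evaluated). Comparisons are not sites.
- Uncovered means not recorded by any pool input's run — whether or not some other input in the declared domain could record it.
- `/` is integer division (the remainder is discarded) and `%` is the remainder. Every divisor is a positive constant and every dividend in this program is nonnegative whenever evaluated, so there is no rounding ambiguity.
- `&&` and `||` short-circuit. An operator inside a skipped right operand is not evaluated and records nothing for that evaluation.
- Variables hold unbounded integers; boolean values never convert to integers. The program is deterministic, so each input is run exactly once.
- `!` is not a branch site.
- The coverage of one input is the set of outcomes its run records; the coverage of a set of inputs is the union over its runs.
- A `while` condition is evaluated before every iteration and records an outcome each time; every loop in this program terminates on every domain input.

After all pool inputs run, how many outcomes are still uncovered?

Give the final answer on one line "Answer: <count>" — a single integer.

run #1 (g=4, h=4, n=8) records B1=F, B3=T, B4=T, B5=T, B6=S, B7=T, B8=E, B9=E, B10=F, B11=F, B12=T
run #2 (g=3, h=3, n=3) records B1=F, B3=T, B4=F, B5=T, B6=S, B7=F, B8=E, B9=S, B10=F, B11=F, B12=T
run #3 (g=3, h=5, n=7) records B1=F, B3=T, B4=F, B5=F, B6=E, B7=F, B8=E, B9=S, B10=F, B11=F, B12=T
run #4 (g=5, h=5, n=5) records B1=F, B3=F, B5=T, B6=S, B7=T, B8=E, B9=E, B10=F, B11=F, B12=T
run #5 (g=3, h=3, n=8) records B1=F, B3=T, B4=F, B5=T, B6=S, B7=F, B8=E, B9=S, B10=F, B11=T
run #6 (g=3, h=4, n=5) records B1=F, B3=T, B4=F, B5=T, B6=S, B7=F, B8=E, B9=S, B10=F, B11=T
run #7 (g=5, h=4, n=4) records B1=F, B3=F, B5=T, B6=S, B7=T, B8=E, B9=E, B10=F, B11=F, B12=T
run #8 (g=5, h=3, n=8) records B1=F, B3=F, B5=T, B6=S, B7=T, B8=E, B9=E, B10=F, B11=F, B12=T
run #9 (g=5, h=5, n=4) records B1=F, B3=F, B5=T, B6=S, B7=T, B8=E, B9=E, B10=F, B11=F, B12=T
union over the pool: B1=F, B3=T, B3=F, B4=T, B4=F, B5=T, B5=F, B6=S, B6=E, B7=T, B7=F, B8=E, B9=S, B9=E, B10=F, B11=T, B11=F, B12=T
uncovered (6 of 24): B1=T, B2=T, B2=F, B8=S, B10=T, B12=F

Answer: 6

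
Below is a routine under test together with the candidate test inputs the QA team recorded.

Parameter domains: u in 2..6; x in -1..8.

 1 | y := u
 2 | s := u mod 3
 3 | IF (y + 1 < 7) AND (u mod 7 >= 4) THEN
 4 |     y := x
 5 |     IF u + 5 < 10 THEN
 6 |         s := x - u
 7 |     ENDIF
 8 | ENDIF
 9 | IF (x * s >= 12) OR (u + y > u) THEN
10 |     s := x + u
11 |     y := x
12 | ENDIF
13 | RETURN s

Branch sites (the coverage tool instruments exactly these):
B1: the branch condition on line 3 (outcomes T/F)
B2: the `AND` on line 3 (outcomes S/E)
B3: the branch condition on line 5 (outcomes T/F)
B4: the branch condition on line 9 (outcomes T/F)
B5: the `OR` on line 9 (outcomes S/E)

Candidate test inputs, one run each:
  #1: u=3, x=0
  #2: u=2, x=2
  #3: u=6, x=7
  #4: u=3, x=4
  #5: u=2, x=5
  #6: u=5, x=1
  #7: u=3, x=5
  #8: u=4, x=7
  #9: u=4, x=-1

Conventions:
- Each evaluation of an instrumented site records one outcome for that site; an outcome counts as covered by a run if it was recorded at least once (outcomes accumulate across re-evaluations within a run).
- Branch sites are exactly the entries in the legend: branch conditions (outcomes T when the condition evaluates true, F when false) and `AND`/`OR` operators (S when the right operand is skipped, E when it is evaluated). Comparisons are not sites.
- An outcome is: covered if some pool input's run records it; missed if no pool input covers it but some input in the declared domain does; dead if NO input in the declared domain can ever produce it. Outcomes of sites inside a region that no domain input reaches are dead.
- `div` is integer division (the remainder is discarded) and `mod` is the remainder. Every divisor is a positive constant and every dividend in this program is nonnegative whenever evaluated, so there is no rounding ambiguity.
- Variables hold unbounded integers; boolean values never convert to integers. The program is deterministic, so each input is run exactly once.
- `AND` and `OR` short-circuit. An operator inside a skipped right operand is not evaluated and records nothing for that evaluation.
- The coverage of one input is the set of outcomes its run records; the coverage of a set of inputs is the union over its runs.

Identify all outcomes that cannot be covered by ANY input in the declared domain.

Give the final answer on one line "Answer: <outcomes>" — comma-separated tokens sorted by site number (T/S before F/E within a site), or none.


exhaustive pass over the 50-input domain:
  reachable outcomes have witnesses, e.g. B1=T (e.g. u=4, x=-1), B1=F (e.g. u=2, x=-1), B2=S (e.g. u=6, x=-1), B2=E (e.g. u=2, x=-1)
Answer: none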